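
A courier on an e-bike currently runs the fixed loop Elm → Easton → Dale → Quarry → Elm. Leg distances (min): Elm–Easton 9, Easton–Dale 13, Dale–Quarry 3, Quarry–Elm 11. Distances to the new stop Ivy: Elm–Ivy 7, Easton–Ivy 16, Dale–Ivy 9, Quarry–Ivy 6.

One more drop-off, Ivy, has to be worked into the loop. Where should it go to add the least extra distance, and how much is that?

Minimum extra distance: 2 min, inserting Ivy between Quarry and Elm.

Insertion cost between consecutive stops i–j is d(i,Ivy) + d(Ivy,j) − d(i,j):
  between Elm and Easton: 7 + 16 − 9 = 14
  between Easton and Dale: 16 + 9 − 13 = 12
  between Dale and Quarry: 9 + 6 − 3 = 12
  between Quarry and Elm: 6 + 7 − 11 = 2
Cheapest insertion is between Quarry and Elm, adding 2.
New total = 36 + 2 = 38.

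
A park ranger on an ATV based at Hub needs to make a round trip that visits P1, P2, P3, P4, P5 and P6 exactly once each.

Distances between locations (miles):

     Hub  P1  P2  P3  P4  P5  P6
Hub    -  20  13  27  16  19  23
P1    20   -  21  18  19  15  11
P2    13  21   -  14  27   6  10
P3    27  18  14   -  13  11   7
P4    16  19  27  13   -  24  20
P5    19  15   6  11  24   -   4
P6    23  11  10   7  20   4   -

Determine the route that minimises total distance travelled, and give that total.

Minimum total distance: 81 miles.

With 6 stops there are 6!/2 = 360 distinct round trips (a route and its reverse cost the same).
Hub→P1→P2→P3→P4→P5→P6→Hub: 20+21+14+13+24+4+23 = 119
Hub→P1→P2→P3→P4→P6→P5→Hub: 20+21+14+13+20+4+19 = 111
Hub→P1→P2→P3→P5→P4→P6→Hub: 20+21+14+11+24+20+23 = 133
Hub→P1→P2→P3→P5→P6→P4→Hub: 20+21+14+11+4+20+16 = 106
Hub→P1→P2→P3→P6→P4→P5→Hub: 20+21+14+7+20+24+19 = 125
Hub→P1→P2→P3→P6→P5→P4→Hub: 20+21+14+7+4+24+16 = 106
Hub→P1→P2→P4→P3→P5→P6→Hub: 20+21+27+13+11+4+23 = 119
Hub→P1→P2→P4→P3→P6→P5→Hub: 20+21+27+13+7+4+19 = 111
… (352 more)
Hub→P2→P5→P1→P6→P3→P4→Hub: 13+6+15+11+7+13+16 = 81  ← best
The minimum is 81.
One optimal route: Hub → P2 → P5 → P1 → P6 → P3 → P4 → Hub (or its reverse).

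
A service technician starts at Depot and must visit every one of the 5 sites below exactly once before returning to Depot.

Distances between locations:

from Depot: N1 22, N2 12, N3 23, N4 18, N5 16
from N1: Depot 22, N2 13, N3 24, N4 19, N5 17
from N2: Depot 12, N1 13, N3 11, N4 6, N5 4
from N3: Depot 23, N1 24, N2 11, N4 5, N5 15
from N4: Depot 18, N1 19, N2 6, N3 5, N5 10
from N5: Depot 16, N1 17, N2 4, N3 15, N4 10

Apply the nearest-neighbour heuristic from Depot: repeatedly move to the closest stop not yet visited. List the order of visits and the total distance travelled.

Depot → [N2:12 / N5:16 / N4:18 / N1:22 / N3:23] → N2 (12)
N2 → [N5:4 / N4:6 / N3:11 / N1:13] → N5 (4)
N5 → [N4:10 / N3:15 / N1:17] → N4 (10)
N4 → [N3:5 / N1:19] → N3 (5)
N3 → [N1:24] → N1 (24)
Return N1→Depot: 22.
Total = 12 + 4 + 10 + 5 + 24 + 22 = 77.

77 along Depot → N2 → N5 → N4 → N3 → N1 → Depot.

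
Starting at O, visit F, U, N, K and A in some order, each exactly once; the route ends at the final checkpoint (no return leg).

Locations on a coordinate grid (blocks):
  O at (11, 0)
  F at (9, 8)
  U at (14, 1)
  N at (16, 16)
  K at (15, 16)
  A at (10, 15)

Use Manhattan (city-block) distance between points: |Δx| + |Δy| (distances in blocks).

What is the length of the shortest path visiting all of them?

There are 5! = 120 possible orderings.
O → F → U → N → K → A: 10+12+17+1+6 = 46
O → F → U → N → A → K: 10+12+17+7+6 = 52
O → F → U → K → N → A: 10+12+16+1+7 = 46
O → F → U → K → A → N: 10+12+16+6+7 = 51
O → F → U → A → N → K: 10+12+18+7+1 = 48
O → F → U → A → K → N: 10+12+18+6+1 = 47
O → F → N → U → K → A: 10+15+17+16+6 = 64
O → F → N → U → A → K: 10+15+17+18+6 = 66
O → F → N → K → U → A: 10+15+1+16+18 = 60
O → F → N → K → A → U: 10+15+1+6+18 = 50
O → F → N → A → U → K: 10+15+7+18+16 = 66
O → F → N → A → K → U: 10+15+7+6+16 = 54
O → F → K → U → N → A: 10+14+16+17+7 = 64
O → F → K → U → A → N: 10+14+16+18+7 = 65
… (106 more)
O → U → F → A → K → N: 4+12+8+6+1 = 31  ← best
The minimum is 31.
One shortest path: O → U → F → A → K → N.

31 blocks — the minimum one-way total.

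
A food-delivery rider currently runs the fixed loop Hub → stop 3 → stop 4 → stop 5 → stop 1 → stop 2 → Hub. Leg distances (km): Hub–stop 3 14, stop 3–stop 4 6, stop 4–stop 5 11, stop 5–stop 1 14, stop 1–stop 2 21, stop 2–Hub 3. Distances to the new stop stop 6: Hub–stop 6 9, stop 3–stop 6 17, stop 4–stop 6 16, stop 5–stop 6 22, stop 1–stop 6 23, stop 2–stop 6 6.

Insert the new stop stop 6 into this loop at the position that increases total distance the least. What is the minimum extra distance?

Adding 8 km by placing stop 6 on the stop 1–stop 2 leg.

Insertion cost between consecutive stops i–j is d(i,stop 6) + d(stop 6,j) − d(i,j):
  between Hub and stop 3: 9 + 17 − 14 = 12
  between stop 3 and stop 4: 17 + 16 − 6 = 27
  between stop 4 and stop 5: 16 + 22 − 11 = 27
  between stop 5 and stop 1: 22 + 23 − 14 = 31
  between stop 1 and stop 2: 23 + 6 − 21 = 8
  between stop 2 and Hub: 6 + 9 − 3 = 12
Cheapest insertion is between stop 1 and stop 2, adding 8.
New total = 69 + 8 = 77.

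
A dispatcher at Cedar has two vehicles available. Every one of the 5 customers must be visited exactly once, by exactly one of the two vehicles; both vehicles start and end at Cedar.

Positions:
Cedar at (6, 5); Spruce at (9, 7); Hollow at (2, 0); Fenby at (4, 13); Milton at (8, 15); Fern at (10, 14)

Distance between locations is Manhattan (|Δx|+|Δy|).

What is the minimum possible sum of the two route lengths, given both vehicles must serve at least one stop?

Minimum combined distance: 50.

Check every non-empty split of the stops between the two vehicles; for each half take its own optimal tour:
  {Spruce} + {Hollow, Fenby, Milton, Fern}: 10 + 46 = 56
  {Hollow} + {Spruce, Fenby, Milton, Fern}: 18 + 32 = 50
  {Spruce, Hollow} + {Fenby, Milton, Fern}: 28 + 32 = 60
  {Fenby} + {Spruce, Hollow, Milton, Fern}: 20 + 46 = 66
  {Spruce, Fenby} + {Hollow, Milton, Fern}: 26 + 46 = 72
  {Hollow, Fenby} + {Spruce, Milton, Fern}: 34 + 28 = 62
  … (15 splits in total)
Best: vehicle 1 Cedar → Hollow → Cedar = 18; vehicle 2 Cedar → Spruce → Fern → Milton → Fenby → Cedar = 32; combined 50.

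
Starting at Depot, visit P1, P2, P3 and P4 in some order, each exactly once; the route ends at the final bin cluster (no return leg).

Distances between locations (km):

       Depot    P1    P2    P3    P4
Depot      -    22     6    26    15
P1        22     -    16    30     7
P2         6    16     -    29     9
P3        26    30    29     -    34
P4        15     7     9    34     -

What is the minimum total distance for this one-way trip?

52 km — the minimum one-way total.

There are 4! = 24 possible orderings.
Depot→P1→P2→P3→P4: 22+16+29+34 = 101
Depot→P1→P2→P4→P3: 22+16+9+34 = 81
Depot→P1→P3→P2→P4: 22+30+29+9 = 90
Depot→P1→P3→P4→P2: 22+30+34+9 = 95
Depot→P1→P4→P2→P3: 22+7+9+29 = 67
Depot→P1→P4→P3→P2: 22+7+34+29 = 92
Depot→P2→P1→P3→P4: 6+16+30+34 = 86
Depot→P2→P1→P4→P3: 6+16+7+34 = 63
Depot→P2→P3→P1→P4: 6+29+30+7 = 72
Depot→P2→P3→P4→P1: 6+29+34+7 = 76
Depot→P2→P4→P1→P3: 6+9+7+30 = 52
Depot→P2→P4→P3→P1: 6+9+34+30 = 79
Depot→P3→P1→P2→P4: 26+30+16+9 = 81
Depot→P3→P1→P4→P2: 26+30+7+9 = 72
… (10 more)
The minimum is 52.
One shortest path: Depot → P2 → P4 → P1 → P3.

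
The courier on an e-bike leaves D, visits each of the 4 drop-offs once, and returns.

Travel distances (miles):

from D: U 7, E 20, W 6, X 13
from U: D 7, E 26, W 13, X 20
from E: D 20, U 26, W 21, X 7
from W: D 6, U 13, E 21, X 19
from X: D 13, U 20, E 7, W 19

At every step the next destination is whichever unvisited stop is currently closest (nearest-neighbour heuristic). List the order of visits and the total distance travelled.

D → [W:6 / U:7 / X:13 / E:20] → W (6)
W → [U:13 / X:19 / E:21] → U (13)
U → [X:20 / E:26] → X (20)
X → [E:7] → E (7)
Return E→D: 20.
Total = 6 + 13 + 20 + 7 + 20 = 66.

66 miles along D → W → U → X → E → D.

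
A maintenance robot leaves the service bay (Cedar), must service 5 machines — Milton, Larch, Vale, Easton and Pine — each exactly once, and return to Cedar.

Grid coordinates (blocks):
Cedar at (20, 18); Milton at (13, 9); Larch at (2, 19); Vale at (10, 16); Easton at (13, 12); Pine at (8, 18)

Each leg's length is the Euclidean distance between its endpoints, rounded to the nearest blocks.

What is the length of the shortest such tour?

Cedar - Milton - Larch - Vale - Easton - Pine - Cedar: 11+15+9+5+8+12 = 60
Cedar - Milton - Larch - Vale - Pine - Easton - Cedar: 11+15+9+3+8+9 = 55
Cedar - Milton - Larch - Easton - Vale - Pine - Cedar: 11+15+13+5+3+12 = 59
Cedar - Milton - Larch - Easton - Pine - Vale - Cedar: 11+15+13+8+3+10 = 60
Cedar - Milton - Larch - Pine - Vale - Easton - Cedar: 11+15+6+3+5+9 = 49
Cedar - Milton - Larch - Pine - Easton - Vale - Cedar: 11+15+6+8+5+10 = 55
Cedar - Milton - Vale - Larch - Easton - Pine - Cedar: 11+8+9+13+8+12 = 61
Cedar - Milton - Vale - Larch - Pine - Easton - Cedar: 11+8+9+6+8+9 = 51
Cedar - Milton - Vale - Easton - Larch - Pine - Cedar: 11+8+5+13+6+12 = 55
Cedar - Milton - Vale - Easton - Pine - Larch - Cedar: 11+8+5+8+6+18 = 56
Cedar - Milton - Vale - Pine - Larch - Easton - Cedar: 11+8+3+6+13+9 = 50
Cedar - Milton - Vale - Pine - Easton - Larch - Cedar: 11+8+3+8+13+18 = 61
Cedar - Milton - Easton - Larch - Vale - Pine - Cedar: 11+3+13+9+3+12 = 51
Cedar - Milton - Easton - Larch - Pine - Vale - Cedar: 11+3+13+6+3+10 = 46
… (46 more)
The minimum is 46.
One optimal route: Cedar → Milton → Easton → Larch → Pine → Vale → Cedar (or its reverse).

46 blocks — the shortest possible round trip.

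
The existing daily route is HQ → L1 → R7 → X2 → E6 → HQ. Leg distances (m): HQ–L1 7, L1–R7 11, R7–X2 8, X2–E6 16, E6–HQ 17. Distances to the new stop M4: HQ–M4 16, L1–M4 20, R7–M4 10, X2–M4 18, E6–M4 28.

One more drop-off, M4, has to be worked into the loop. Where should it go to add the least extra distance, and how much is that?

Minimum extra distance: 19 m, inserting M4 between L1 and R7.

Insertion cost between consecutive stops i–j is d(i,M4) + d(M4,j) − d(i,j):
  between HQ and L1: 16 + 20 − 7 = 29
  between L1 and R7: 20 + 10 − 11 = 19
  between R7 and X2: 10 + 18 − 8 = 20
  between X2 and E6: 18 + 28 − 16 = 30
  between E6 and HQ: 28 + 16 − 17 = 27
Cheapest insertion is between L1 and R7, adding 19.
New total = 59 + 19 = 78.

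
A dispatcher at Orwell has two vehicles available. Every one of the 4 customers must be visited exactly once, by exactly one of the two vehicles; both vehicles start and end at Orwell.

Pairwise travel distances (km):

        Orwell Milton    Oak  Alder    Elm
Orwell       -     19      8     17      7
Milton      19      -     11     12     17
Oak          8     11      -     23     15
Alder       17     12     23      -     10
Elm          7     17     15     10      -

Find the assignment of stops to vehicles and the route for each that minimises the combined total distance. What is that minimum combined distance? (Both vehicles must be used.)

There are 2^3 − 1 = 7 ways to divide the 4 stops into two non-empty groups. For each, the best each vehicle can do is its own shortest tour through its group:
  {Milton} + {Oak, Alder, Elm}: 38 + 48 = 86
  {Oak} + {Milton, Alder, Elm}: 16 + 48 = 64
  {Milton, Oak} + {Alder, Elm}: 38 + 34 = 72
  {Alder} + {Milton, Oak, Elm}: 34 + 43 = 77
  {Milton, Alder} + {Oak, Elm}: 48 + 30 = 78
  {Oak, Alder} + {Milton, Elm}: 48 + 43 = 91
  … (7 splits in total)
  {Milton, Oak, Alder} + {Elm}: 48 + 14 = 62  ← best
Best: vehicle 1 Orwell → Oak → Milton → Alder → Orwell = 48; vehicle 2 Orwell → Elm → Orwell = 14; combined 62.

Minimum combined distance: 62 km.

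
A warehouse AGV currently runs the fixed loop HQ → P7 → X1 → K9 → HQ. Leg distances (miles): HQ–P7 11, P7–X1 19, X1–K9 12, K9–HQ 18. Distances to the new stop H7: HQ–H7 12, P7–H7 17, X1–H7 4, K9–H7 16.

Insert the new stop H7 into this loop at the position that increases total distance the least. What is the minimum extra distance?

Insertion cost between consecutive stops i–j is d(i,H7) + d(H7,j) − d(i,j):
  between HQ and P7: 12 + 17 − 11 = 18
  between P7 and X1: 17 + 4 − 19 = 2
  between X1 and K9: 4 + 16 − 12 = 8
  between K9 and HQ: 16 + 12 − 18 = 10
Cheapest insertion is between P7 and X1, adding 2.
New total = 60 + 2 = 62.

Adding 2 miles by placing H7 on the P7–X1 leg.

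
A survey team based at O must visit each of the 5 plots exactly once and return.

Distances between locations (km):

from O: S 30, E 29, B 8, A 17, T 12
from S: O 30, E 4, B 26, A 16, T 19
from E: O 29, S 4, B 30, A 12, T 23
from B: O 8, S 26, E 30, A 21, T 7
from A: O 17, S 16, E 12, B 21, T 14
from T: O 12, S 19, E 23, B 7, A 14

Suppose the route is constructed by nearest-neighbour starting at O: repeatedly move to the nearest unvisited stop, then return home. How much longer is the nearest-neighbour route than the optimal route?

The nearest-neighbour route is 8 km longer than optimal.

From O: B=8, T=12, A=17, E=29, S=30 → choose B (8).
From B: T=7, A=21, S=26, E=30 → choose T (7).
From T: A=14, S=19, E=23 → choose A (14).
From A: E=12, S=16 → choose E (12).
From E: S=4 → choose S (4).
NN route O → B → T → A → E → S → O costs 75.
Optimal: O → B → T → S → E → A → O costs 67 (by enumerating all 60 distinct tours).
Excess = 75 − 67 = 8.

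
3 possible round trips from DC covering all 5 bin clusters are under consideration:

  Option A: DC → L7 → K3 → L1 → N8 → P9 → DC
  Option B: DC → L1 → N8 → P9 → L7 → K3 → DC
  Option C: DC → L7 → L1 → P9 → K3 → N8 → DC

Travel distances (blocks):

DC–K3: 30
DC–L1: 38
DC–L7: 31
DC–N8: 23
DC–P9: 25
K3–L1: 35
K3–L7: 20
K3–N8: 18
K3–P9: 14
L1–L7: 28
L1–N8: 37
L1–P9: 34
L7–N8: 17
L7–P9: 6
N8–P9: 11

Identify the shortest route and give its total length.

Shortest is Option B, total 142 blocks.

Option A: 31 + 20 + 35 + 37 + 11 + 25 = 159
Option B: 38 + 37 + 11 + 6 + 20 + 30 = 142
Option C: 31 + 28 + 34 + 14 + 18 + 23 = 148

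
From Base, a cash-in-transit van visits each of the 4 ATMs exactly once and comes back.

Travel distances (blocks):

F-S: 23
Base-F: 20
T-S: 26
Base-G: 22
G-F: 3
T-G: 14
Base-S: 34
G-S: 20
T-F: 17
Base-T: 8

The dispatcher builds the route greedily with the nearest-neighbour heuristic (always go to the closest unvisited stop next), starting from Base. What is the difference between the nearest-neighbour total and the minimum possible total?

From Base: T=8, F=20, G=22, S=34 → choose T (8).
From T: G=14, F=17, S=26 → choose G (14).
From G: F=3, S=20 → choose F (3).
From F: S=23 → choose S (23).
NN route Base → T → G → F → S → Base costs 82.
Optimal: Base → T → S → G → F → Base costs 77 (by enumerating all 12 distinct tours).
Excess = 82 − 77 = 5.

The nearest-neighbour route is 5 blocks longer than optimal.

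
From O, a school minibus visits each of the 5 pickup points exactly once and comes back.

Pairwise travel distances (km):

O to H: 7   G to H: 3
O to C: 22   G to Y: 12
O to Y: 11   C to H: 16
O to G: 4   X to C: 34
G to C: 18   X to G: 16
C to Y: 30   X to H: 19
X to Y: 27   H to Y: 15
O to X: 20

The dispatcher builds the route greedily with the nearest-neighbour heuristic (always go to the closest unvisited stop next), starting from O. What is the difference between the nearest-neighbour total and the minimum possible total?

O: G=4, H=7, Y=11, X=20, C=22 ⇒ G
G: H=3, Y=12, X=16, C=18 ⇒ H
H: Y=15, C=16, X=19 ⇒ Y
Y: X=27, C=30 ⇒ X
X: C=34 ⇒ C
NN route O → G → H → Y → X → C → O costs 105.
Optimal: O → G → C → H → X → Y → O costs 95 (by enumerating all 60 distinct tours).
Excess = 105 − 95 = 10.

10 km longer than the optimal tour.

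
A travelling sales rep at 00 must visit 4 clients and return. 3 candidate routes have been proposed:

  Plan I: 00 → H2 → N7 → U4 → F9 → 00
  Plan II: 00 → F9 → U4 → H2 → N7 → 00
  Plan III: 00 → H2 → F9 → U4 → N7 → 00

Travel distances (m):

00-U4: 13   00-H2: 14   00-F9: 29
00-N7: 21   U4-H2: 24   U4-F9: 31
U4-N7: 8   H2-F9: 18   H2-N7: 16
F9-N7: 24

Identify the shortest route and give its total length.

Plan I: 14 + 16 + 8 + 31 + 29 = 98
Plan II: 29 + 31 + 24 + 16 + 21 = 121
Plan III: 14 + 18 + 31 + 8 + 21 = 92

92 m — Plan III is the shortest.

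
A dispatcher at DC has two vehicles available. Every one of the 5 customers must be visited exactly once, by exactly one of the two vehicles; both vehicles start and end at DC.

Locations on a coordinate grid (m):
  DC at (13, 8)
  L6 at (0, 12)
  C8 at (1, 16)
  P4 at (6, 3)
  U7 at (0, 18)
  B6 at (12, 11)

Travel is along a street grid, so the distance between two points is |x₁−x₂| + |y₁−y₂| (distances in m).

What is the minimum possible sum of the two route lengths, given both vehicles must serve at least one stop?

64 m — the smallest possible combined total.

Check every non-empty split of the stops between the two vehicles; for each half take its own optimal tour:
  {L6} + {C8, P4, U7, B6}: 34 + 56 = 90
  {C8} + {L6, P4, U7, B6}: 40 + 56 = 96
  {L6, C8} + {P4, U7, B6}: 42 + 56 = 98
  {P4} + {L6, C8, U7, B6}: 24 + 46 = 70
  {L6, P4} + {C8, U7, B6}: 44 + 46 = 90
  {C8, P4} + {L6, U7, B6}: 50 + 46 = 96
  … (15 splits in total)
  {L6, C8, P4, U7} + {B6}: 56 + 8 = 64  ← best
Best: vehicle 1 DC → L6 → U7 → C8 → P4 → DC = 56; vehicle 2 DC → B6 → DC = 8; combined 64.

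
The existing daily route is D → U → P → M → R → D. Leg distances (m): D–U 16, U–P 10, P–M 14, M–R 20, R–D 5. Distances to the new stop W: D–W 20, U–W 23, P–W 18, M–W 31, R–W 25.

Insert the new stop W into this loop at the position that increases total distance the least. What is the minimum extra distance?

Minimum extra distance: 27 m, inserting W between D and U.

Insertion cost between consecutive stops i–j is d(i,W) + d(W,j) − d(i,j):
  between D and U: 20 + 23 − 16 = 27
  between U and P: 23 + 18 − 10 = 31
  between P and M: 18 + 31 − 14 = 35
  between M and R: 31 + 25 − 20 = 36
  between R and D: 25 + 20 − 5 = 40
Cheapest insertion is between D and U, adding 27.
New total = 65 + 27 = 92.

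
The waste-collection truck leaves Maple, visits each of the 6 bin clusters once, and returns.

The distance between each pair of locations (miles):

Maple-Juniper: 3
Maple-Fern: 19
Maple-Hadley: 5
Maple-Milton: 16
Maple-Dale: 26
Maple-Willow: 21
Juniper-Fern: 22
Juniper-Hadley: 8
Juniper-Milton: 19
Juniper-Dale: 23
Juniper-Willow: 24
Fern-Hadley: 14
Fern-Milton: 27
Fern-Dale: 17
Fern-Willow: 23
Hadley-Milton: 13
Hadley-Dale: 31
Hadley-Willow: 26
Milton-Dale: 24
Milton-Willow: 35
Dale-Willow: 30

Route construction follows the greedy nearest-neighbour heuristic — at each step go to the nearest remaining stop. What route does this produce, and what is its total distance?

Nearest-neighbour total = 109 miles; route Maple → Juniper → Hadley → Milton → Dale → Fern → Willow → Maple.

At Maple the remaining stops are Juniper 3, Hadley 5, Milton 16, Fern 19, Willow 21, Dale 26; go to Juniper.
At Juniper the remaining stops are Hadley 8, Milton 19, Fern 22, Dale 23, Willow 24; go to Hadley.
At Hadley the remaining stops are Milton 13, Fern 14, Willow 26, Dale 31; go to Milton.
At Milton the remaining stops are Dale 24, Fern 27, Willow 35; go to Dale.
At Dale the remaining stops are Fern 17, Willow 30; go to Fern.
At Fern the remaining stops are Willow 23; go to Willow.
Return Willow→Maple: 21.
Total = 3 + 8 + 13 + 24 + 17 + 23 + 21 = 109.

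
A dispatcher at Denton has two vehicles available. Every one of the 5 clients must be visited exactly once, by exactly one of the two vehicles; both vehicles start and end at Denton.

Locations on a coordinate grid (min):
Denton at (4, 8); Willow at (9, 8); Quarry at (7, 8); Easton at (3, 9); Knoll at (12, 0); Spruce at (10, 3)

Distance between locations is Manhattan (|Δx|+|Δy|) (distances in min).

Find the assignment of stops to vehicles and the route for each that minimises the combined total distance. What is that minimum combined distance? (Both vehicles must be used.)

Minimum combined distance: 36 min.

There are 2^4 − 1 = 15 ways to divide the 5 stops into two non-empty groups. For each, the best each vehicle can do is its own shortest tour through its group:
  {Willow} + {Quarry, Easton, Knoll, Spruce}: 10 + 36 = 46
  {Quarry} + {Willow, Easton, Knoll, Spruce}: 6 + 36 = 42
  {Willow, Quarry} + {Easton, Knoll, Spruce}: 10 + 36 = 46
  {Easton} + {Willow, Quarry, Knoll, Spruce}: 4 + 32 = 36
  {Willow, Easton} + {Quarry, Knoll, Spruce}: 14 + 32 = 46
  {Quarry, Easton} + {Willow, Knoll, Spruce}: 10 + 32 = 42
  … (15 splits in total)
Best: vehicle 1 Denton → Easton → Denton = 4; vehicle 2 Denton → Willow → Knoll → Spruce → Quarry → Denton = 32; combined 36.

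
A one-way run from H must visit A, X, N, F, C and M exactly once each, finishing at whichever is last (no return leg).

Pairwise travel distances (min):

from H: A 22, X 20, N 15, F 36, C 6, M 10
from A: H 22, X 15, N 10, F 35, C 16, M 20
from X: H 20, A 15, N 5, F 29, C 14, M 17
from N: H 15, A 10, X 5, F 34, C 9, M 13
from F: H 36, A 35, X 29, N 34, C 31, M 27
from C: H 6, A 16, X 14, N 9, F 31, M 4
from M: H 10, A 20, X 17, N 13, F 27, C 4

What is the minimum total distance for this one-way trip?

Minimum one-way distance = 74 min.

There are 6! = 720 possible orderings.
H→A→X→N→F→C→M: 22+15+5+34+31+4 = 111
H→A→X→N→F→M→C: 22+15+5+34+27+4 = 107
H→A→X→N→C→F→M: 22+15+5+9+31+27 = 109
H→A→X→N→C→M→F: 22+15+5+9+4+27 = 82
H→A→X→N→M→F→C: 22+15+5+13+27+31 = 113
H→A→X→N→M→C→F: 22+15+5+13+4+31 = 90
H→A→X→F→N→C→M: 22+15+29+34+9+4 = 113
H→A→X→F→N→M→C: 22+15+29+34+13+4 = 117
… (712 more)
H→C→M→A→N→X→F: 6+4+20+10+5+29 = 74  ← best
The minimum is 74.
One shortest path: H → C → M → A → N → X → F.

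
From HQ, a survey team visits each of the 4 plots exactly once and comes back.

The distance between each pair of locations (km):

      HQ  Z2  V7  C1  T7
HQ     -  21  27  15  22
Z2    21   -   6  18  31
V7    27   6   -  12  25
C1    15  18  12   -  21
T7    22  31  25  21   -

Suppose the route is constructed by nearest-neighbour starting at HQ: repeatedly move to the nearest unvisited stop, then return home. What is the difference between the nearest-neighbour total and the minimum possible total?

HQ: C1=15, Z2=21, T7=22, V7=27 ⇒ C1
C1: V7=12, Z2=18, T7=21 ⇒ V7
V7: Z2=6, T7=25 ⇒ Z2
Z2: T7=31 ⇒ T7
NN route HQ → C1 → V7 → Z2 → T7 → HQ costs 86.
Optimal: HQ → Z2 → V7 → C1 → T7 → HQ costs 82 (by enumerating all 12 distinct tours).
Excess = 86 − 82 = 4.

Excess over optimum: 4 km.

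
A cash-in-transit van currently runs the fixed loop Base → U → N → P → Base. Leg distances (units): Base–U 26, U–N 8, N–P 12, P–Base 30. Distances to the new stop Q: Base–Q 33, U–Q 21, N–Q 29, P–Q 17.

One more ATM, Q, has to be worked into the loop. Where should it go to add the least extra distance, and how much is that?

Adding 20 by placing Q on the P–Base leg.

Insertion cost between consecutive stops i–j is d(i,Q) + d(Q,j) − d(i,j):
  between Base and U: 33 + 21 − 26 = 28
  between U and N: 21 + 29 − 8 = 42
  between N and P: 29 + 17 − 12 = 34
  between P and Base: 17 + 33 − 30 = 20
Cheapest insertion is between P and Base, adding 20.
New total = 76 + 20 = 96.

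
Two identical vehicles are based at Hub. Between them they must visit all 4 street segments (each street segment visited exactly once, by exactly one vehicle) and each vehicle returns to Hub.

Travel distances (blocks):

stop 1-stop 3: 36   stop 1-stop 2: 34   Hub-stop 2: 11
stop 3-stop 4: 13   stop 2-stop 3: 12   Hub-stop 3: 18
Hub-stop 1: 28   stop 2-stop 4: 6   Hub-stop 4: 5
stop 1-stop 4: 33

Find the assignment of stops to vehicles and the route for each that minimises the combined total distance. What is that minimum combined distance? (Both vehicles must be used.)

Minimum combined distance: 97 blocks.

Check every non-empty split of the stops between the two vehicles; for each half take its own optimal tour:
  {stop 1} + {stop 2, stop 3, stop 4}: 56 + 41 = 97
  {stop 2} + {stop 1, stop 3, stop 4}: 22 + 82 = 104
  {stop 1, stop 2} + {stop 3, stop 4}: 73 + 36 = 109
  {stop 3} + {stop 1, stop 2, stop 4}: 36 + 73 = 109
  {stop 1, stop 3} + {stop 2, stop 4}: 82 + 22 = 104
  {stop 2, stop 3} + {stop 1, stop 4}: 41 + 66 = 107
  … (7 splits in total)
Best: vehicle 1 Hub → stop 1 → Hub = 56; vehicle 2 Hub → stop 2 → stop 3 → stop 4 → Hub = 41; combined 97.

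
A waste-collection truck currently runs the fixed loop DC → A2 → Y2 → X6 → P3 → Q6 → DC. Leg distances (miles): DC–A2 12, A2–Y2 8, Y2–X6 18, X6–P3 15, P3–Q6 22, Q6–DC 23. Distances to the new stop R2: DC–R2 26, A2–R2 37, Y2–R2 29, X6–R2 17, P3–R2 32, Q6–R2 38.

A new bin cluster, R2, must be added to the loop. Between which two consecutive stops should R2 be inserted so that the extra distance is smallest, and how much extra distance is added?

Adding 28 miles by placing R2 on the Y2–X6 leg.

Insertion cost between consecutive stops i–j is d(i,R2) + d(R2,j) − d(i,j):
  between DC and A2: 26 + 37 − 12 = 51
  between A2 and Y2: 37 + 29 − 8 = 58
  between Y2 and X6: 29 + 17 − 18 = 28
  between X6 and P3: 17 + 32 − 15 = 34
  between P3 and Q6: 32 + 38 − 22 = 48
  between Q6 and DC: 38 + 26 − 23 = 41
Cheapest insertion is between Y2 and X6, adding 28.
New total = 98 + 28 = 126.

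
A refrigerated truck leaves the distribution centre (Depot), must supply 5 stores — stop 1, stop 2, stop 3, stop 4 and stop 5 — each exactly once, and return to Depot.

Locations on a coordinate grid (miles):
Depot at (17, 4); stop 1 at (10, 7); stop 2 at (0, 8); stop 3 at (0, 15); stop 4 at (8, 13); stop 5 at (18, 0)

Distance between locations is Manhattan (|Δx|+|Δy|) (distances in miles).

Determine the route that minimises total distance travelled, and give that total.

Depot - stop 1 - stop 2 - stop 3 - stop 4 - stop 5 - Depot: 10+11+7+10+23+5 = 66
Depot - stop 1 - stop 2 - stop 3 - stop 5 - stop 4 - Depot: 10+11+7+33+23+18 = 102
Depot - stop 1 - stop 2 - stop 4 - stop 3 - stop 5 - Depot: 10+11+13+10+33+5 = 82
Depot - stop 1 - stop 2 - stop 4 - stop 5 - stop 3 - Depot: 10+11+13+23+33+28 = 118
Depot - stop 1 - stop 2 - stop 5 - stop 3 - stop 4 - Depot: 10+11+26+33+10+18 = 108
Depot - stop 1 - stop 2 - stop 5 - stop 4 - stop 3 - Depot: 10+11+26+23+10+28 = 108
Depot - stop 1 - stop 3 - stop 2 - stop 4 - stop 5 - Depot: 10+18+7+13+23+5 = 76
Depot - stop 1 - stop 3 - stop 2 - stop 5 - stop 4 - Depot: 10+18+7+26+23+18 = 102
Depot - stop 1 - stop 3 - stop 4 - stop 2 - stop 5 - Depot: 10+18+10+13+26+5 = 82
Depot - stop 1 - stop 3 - stop 4 - stop 5 - stop 2 - Depot: 10+18+10+23+26+21 = 108
Depot - stop 1 - stop 3 - stop 5 - stop 2 - stop 4 - Depot: 10+18+33+26+13+18 = 118
Depot - stop 1 - stop 3 - stop 5 - stop 4 - stop 2 - Depot: 10+18+33+23+13+21 = 118
Depot - stop 1 - stop 4 - stop 2 - stop 3 - stop 5 - Depot: 10+8+13+7+33+5 = 76
Depot - stop 1 - stop 4 - stop 2 - stop 5 - stop 3 - Depot: 10+8+13+26+33+28 = 118
… (46 more)
The minimum is 66.
One optimal route: Depot → stop 1 → stop 2 → stop 3 → stop 4 → stop 5 → Depot (or its reverse).

Shortest round trip = 66 miles.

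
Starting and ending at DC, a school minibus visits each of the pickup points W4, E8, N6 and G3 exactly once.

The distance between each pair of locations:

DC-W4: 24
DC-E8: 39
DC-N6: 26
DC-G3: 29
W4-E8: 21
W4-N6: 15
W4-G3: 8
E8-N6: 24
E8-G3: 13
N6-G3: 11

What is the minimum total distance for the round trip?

With 4 stops there are 4!/2 = 12 distinct round trips (a route and its reverse cost the same).
DC → W4 → E8 → N6 → G3 → DC: 24+21+24+11+29 = 109
DC → W4 → E8 → G3 → N6 → DC: 24+21+13+11+26 = 95
DC → W4 → N6 → E8 → G3 → DC: 24+15+24+13+29 = 105
DC → W4 → N6 → G3 → E8 → DC: 24+15+11+13+39 = 102
DC → W4 → G3 → E8 → N6 → DC: 24+8+13+24+26 = 95
DC → W4 → G3 → N6 → E8 → DC: 24+8+11+24+39 = 106
DC → E8 → W4 → N6 → G3 → DC: 39+21+15+11+29 = 115
DC → E8 → W4 → G3 → N6 → DC: 39+21+8+11+26 = 105
DC → E8 → N6 → W4 → G3 → DC: 39+24+15+8+29 = 115
DC → E8 → G3 → W4 → N6 → DC: 39+13+8+15+26 = 101
DC → N6 → W4 → E8 → G3 → DC: 26+15+21+13+29 = 104
DC → N6 → E8 → W4 → G3 → DC: 26+24+21+8+29 = 108
The minimum is 95.
One optimal route: DC → W4 → E8 → G3 → N6 → DC (or its reverse).

Shortest round trip = 95.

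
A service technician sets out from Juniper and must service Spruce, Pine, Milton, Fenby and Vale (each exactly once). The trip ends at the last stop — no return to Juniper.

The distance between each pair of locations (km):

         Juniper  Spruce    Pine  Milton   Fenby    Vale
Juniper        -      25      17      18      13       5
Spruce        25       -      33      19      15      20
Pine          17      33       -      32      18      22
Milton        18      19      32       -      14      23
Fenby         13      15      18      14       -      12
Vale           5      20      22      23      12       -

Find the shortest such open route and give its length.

There are 5! = 120 possible orderings.
Juniper - Spruce - Pine - Milton - Fenby - Vale: 25+33+32+14+12 = 116
Juniper - Spruce - Pine - Milton - Vale - Fenby: 25+33+32+23+12 = 125
Juniper - Spruce - Pine - Fenby - Milton - Vale: 25+33+18+14+23 = 113
Juniper - Spruce - Pine - Fenby - Vale - Milton: 25+33+18+12+23 = 111
Juniper - Spruce - Pine - Vale - Milton - Fenby: 25+33+22+23+14 = 117
Juniper - Spruce - Pine - Vale - Fenby - Milton: 25+33+22+12+14 = 106
Juniper - Spruce - Milton - Pine - Fenby - Vale: 25+19+32+18+12 = 106
Juniper - Spruce - Milton - Pine - Vale - Fenby: 25+19+32+22+12 = 110
Juniper - Spruce - Milton - Fenby - Pine - Vale: 25+19+14+18+22 = 98
Juniper - Spruce - Milton - Fenby - Vale - Pine: 25+19+14+12+22 = 92
Juniper - Spruce - Milton - Vale - Pine - Fenby: 25+19+23+22+18 = 107
Juniper - Spruce - Milton - Vale - Fenby - Pine: 25+19+23+12+18 = 97
Juniper - Spruce - Fenby - Pine - Milton - Vale: 25+15+18+32+23 = 113
Juniper - Spruce - Fenby - Pine - Vale - Milton: 25+15+18+22+23 = 103
… (106 more)
Juniper - Vale - Spruce - Milton - Fenby - Pine: 5+20+19+14+18 = 76  ← best
The minimum is 76.
One shortest path: Juniper → Vale → Spruce → Milton → Fenby → Pine.

Shortest open route: 76 km.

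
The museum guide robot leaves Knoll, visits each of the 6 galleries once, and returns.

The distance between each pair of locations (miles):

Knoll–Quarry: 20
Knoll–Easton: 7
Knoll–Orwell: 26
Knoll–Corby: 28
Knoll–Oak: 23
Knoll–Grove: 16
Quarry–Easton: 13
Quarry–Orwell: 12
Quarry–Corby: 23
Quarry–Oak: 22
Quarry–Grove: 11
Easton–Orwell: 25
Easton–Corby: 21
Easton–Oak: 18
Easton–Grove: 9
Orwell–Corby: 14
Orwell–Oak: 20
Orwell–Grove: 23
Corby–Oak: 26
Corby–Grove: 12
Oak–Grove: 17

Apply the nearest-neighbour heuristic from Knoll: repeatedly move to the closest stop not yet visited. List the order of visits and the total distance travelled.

102 miles along Knoll → Easton → Grove → Quarry → Orwell → Corby → Oak → Knoll.

From Knoll: distances to unvisited — Easton=7, Grove=16, Quarry=20, Oak=23, Orwell=26, Corby=28. Nearest is Easton (7).
From Easton: distances to unvisited — Grove=9, Quarry=13, Oak=18, Corby=21, Orwell=25. Nearest is Grove (9).
From Grove: distances to unvisited — Quarry=11, Corby=12, Oak=17, Orwell=23. Nearest is Quarry (11).
From Quarry: distances to unvisited — Orwell=12, Oak=22, Corby=23. Nearest is Orwell (12).
From Orwell: distances to unvisited — Corby=14, Oak=20. Nearest is Corby (14).
From Corby: distances to unvisited — Oak=26. Nearest is Oak (26).
Return Oak→Knoll: 23.
Total = 7 + 9 + 11 + 12 + 14 + 26 + 23 = 102.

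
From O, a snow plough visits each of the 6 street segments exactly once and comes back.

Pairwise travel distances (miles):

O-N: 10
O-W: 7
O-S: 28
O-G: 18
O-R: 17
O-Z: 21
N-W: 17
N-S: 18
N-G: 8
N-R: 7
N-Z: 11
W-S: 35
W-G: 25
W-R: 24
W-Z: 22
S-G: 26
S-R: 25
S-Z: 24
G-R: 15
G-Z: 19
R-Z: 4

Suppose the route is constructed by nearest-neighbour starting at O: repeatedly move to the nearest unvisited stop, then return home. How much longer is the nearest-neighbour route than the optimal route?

O: W=7, N=10, R=17, G=18, Z=21, S=28 ⇒ W
W: N=17, Z=22, R=24, G=25, S=35 ⇒ N
N: R=7, G=8, Z=11, S=18 ⇒ R
R: Z=4, G=15, S=25 ⇒ Z
Z: G=19, S=24 ⇒ G
G: S=26 ⇒ S
NN route O → W → N → R → Z → G → S → O costs 108.
Optimal: O → N → S → G → R → Z → W → O costs 102 (by enumerating all 360 distinct tours).
Excess = 108 − 102 = 6.

Excess over optimum: 6 miles.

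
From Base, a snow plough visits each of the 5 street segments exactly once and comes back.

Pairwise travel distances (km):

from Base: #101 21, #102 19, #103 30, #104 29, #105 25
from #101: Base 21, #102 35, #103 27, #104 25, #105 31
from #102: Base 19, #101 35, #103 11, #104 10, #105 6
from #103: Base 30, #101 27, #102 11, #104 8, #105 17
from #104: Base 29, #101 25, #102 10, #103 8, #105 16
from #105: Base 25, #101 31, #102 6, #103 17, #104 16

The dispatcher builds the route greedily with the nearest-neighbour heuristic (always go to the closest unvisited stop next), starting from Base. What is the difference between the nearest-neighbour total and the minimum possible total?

The nearest-neighbour route is 1 km longer than optimal.

From Base: #102=19, #101=21, #105=25, #104=29, #103=30 → choose #102 (19).
From #102: #105=6, #104=10, #103=11, #101=35 → choose #105 (6).
From #105: #104=16, #103=17, #101=31 → choose #104 (16).
From #104: #103=8, #101=25 → choose #103 (8).
From #103: #101=27 → choose #101 (27).
NN route Base → #102 → #105 → #104 → #103 → #101 → Base costs 97.
Optimal: Base → #101 → #104 → #103 → #102 → #105 → Base costs 96 (by enumerating all 60 distinct tours).
Excess = 97 − 96 = 1.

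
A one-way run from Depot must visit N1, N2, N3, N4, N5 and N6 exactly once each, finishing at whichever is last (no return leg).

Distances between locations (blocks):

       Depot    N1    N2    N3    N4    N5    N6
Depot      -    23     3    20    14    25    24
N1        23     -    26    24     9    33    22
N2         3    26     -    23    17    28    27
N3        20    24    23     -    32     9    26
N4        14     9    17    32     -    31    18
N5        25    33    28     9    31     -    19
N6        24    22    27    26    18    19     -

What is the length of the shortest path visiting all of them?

There are 6! = 720 possible orderings.
Depot - N1 - N2 - N3 - N4 - N5 - N6: 23+26+23+32+31+19 = 154
Depot - N1 - N2 - N3 - N4 - N6 - N5: 23+26+23+32+18+19 = 141
Depot - N1 - N2 - N3 - N5 - N4 - N6: 23+26+23+9+31+18 = 130
Depot - N1 - N2 - N3 - N5 - N6 - N4: 23+26+23+9+19+18 = 118
Depot - N1 - N2 - N3 - N6 - N4 - N5: 23+26+23+26+18+31 = 147
Depot - N1 - N2 - N3 - N6 - N5 - N4: 23+26+23+26+19+31 = 148
Depot - N1 - N2 - N4 - N3 - N5 - N6: 23+26+17+32+9+19 = 126
Depot - N1 - N2 - N4 - N3 - N6 - N5: 23+26+17+32+26+19 = 143
… (712 more)
Depot - N2 - N4 - N1 - N6 - N5 - N3: 3+17+9+22+19+9 = 79  ← best
The minimum is 79.
One shortest path: Depot → N2 → N4 → N1 → N6 → N5 → N3.

Shortest open route: 79 blocks.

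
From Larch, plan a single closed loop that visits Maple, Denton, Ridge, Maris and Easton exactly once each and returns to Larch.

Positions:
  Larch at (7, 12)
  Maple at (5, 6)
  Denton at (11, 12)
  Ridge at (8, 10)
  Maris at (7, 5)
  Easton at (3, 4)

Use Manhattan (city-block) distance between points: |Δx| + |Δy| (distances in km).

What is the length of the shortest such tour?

Shortest round trip = 32 km.

There are 60 distinct closed tours to check (reversals are equivalent).
Larch → Maple → Denton → Ridge → Maris → Easton → Larch: 8+12+5+6+5+12 = 48
Larch → Maple → Denton → Ridge → Easton → Maris → Larch: 8+12+5+11+5+7 = 48
Larch → Maple → Denton → Maris → Ridge → Easton → Larch: 8+12+11+6+11+12 = 60
Larch → Maple → Denton → Maris → Easton → Ridge → Larch: 8+12+11+5+11+3 = 50
Larch → Maple → Denton → Easton → Ridge → Maris → Larch: 8+12+16+11+6+7 = 60
Larch → Maple → Denton → Easton → Maris → Ridge → Larch: 8+12+16+5+6+3 = 50
Larch → Maple → Ridge → Denton → Maris → Easton → Larch: 8+7+5+11+5+12 = 48
Larch → Maple → Ridge → Denton → Easton → Maris → Larch: 8+7+5+16+5+7 = 48
Larch → Maple → Ridge → Maris → Denton → Easton → Larch: 8+7+6+11+16+12 = 60
Larch → Maple → Ridge → Maris → Easton → Denton → Larch: 8+7+6+5+16+4 = 46
Larch → Maple → Ridge → Easton → Denton → Maris → Larch: 8+7+11+16+11+7 = 60
Larch → Maple → Ridge → Easton → Maris → Denton → Larch: 8+7+11+5+11+4 = 46
Larch → Maple → Maris → Denton → Ridge → Easton → Larch: 8+3+11+5+11+12 = 50
Larch → Maple → Maris → Denton → Easton → Ridge → Larch: 8+3+11+16+11+3 = 52
… (46 more)
Larch → Maple → Easton → Maris → Ridge → Denton → Larch: 8+4+5+6+5+4 = 32  ← best
The minimum is 32.
One optimal route: Larch → Maple → Easton → Maris → Ridge → Denton → Larch (or its reverse).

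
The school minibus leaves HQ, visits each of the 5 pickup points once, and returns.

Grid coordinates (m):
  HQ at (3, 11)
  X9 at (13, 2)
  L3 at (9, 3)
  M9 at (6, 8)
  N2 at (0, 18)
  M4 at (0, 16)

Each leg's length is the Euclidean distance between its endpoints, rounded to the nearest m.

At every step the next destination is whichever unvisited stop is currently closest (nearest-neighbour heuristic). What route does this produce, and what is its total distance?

From HQ: distances to unvisited — M9=4, M4=6, N2=8, L3=10, X9=13. Nearest is M9 (4).
From M9: distances to unvisited — L3=6, X9=9, M4=10, N2=12. Nearest is L3 (6).
From L3: distances to unvisited — X9=4, M4=16, N2=17. Nearest is X9 (4).
From X9: distances to unvisited — M4=19, N2=21. Nearest is M4 (19).
From M4: distances to unvisited — N2=2. Nearest is N2 (2).
Return N2→HQ: 8.
Total = 4 + 6 + 4 + 19 + 2 + 8 = 43.

Total distance 43 m via the nearest-neighbour route HQ → M9 → L3 → X9 → M4 → N2 → HQ.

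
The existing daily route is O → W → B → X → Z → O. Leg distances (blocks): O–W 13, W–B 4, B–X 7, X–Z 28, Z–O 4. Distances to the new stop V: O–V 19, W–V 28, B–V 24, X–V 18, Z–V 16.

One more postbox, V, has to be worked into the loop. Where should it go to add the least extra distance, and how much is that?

Insertion cost between consecutive stops i–j is d(i,V) + d(V,j) − d(i,j):
  between O and W: 19 + 28 − 13 = 34
  between W and B: 28 + 24 − 4 = 48
  between B and X: 24 + 18 − 7 = 35
  between X and Z: 18 + 16 − 28 = 6
  between Z and O: 16 + 19 − 4 = 31
Cheapest insertion is between X and Z, adding 6.
New total = 56 + 6 = 62.

Minimum extra distance: 6 blocks, inserting V between X and Z.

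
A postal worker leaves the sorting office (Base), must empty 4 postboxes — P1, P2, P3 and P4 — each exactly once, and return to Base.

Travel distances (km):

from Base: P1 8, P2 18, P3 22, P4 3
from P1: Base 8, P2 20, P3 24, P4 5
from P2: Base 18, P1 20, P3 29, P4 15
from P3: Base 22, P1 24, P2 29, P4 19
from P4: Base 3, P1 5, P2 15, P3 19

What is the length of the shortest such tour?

With 4 stops there are 4!/2 = 12 distinct round trips (a route and its reverse cost the same).
Base→P1→P2→P3→P4→Base: 8+20+29+19+3 = 79
Base→P1→P2→P4→P3→Base: 8+20+15+19+22 = 84
Base→P1→P3→P2→P4→Base: 8+24+29+15+3 = 79
Base→P1→P3→P4→P2→Base: 8+24+19+15+18 = 84
Base→P1→P4→P2→P3→Base: 8+5+15+29+22 = 79
Base→P1→P4→P3→P2→Base: 8+5+19+29+18 = 79
Base→P2→P1→P3→P4→Base: 18+20+24+19+3 = 84
Base→P2→P1→P4→P3→Base: 18+20+5+19+22 = 84
Base→P2→P3→P1→P4→Base: 18+29+24+5+3 = 79
Base→P2→P4→P1→P3→Base: 18+15+5+24+22 = 84
Base→P3→P1→P2→P4→Base: 22+24+20+15+3 = 84
Base→P3→P2→P1→P4→Base: 22+29+20+5+3 = 79
The minimum is 79.
One optimal route: Base → P1 → P2 → P3 → P4 → Base (or its reverse).

79 km — the shortest possible round trip.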